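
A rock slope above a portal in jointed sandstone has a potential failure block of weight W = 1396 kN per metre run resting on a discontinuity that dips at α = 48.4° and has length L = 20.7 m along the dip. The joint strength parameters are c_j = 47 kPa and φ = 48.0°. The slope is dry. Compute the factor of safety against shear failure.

FS = 1.92

Resolving the block weight along and normal to the plane and applying the Mohr–Coulomb strength on the joint:
N' = W cosα = 1396·cos48.4° = 926.8 kN/m
Driving force T = W sinα = 1396·sin48.4° = 1043.9 kN/m
Resisting force R = c_j·L + N'·tanφ = 47·20.7 + 926.8·tan48.0° = 972.9 + 1029.4 = 2002.3 kN/m
FS = R / T = 2002.3 / 1043.9 = 1.918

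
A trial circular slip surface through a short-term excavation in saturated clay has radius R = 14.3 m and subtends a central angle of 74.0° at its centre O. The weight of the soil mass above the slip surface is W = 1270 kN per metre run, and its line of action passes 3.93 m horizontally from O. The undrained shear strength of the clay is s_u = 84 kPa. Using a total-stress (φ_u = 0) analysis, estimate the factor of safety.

Taking moments about the centre O, the resisting moment is provided by the undrained shear strength acting along the arc:
Arc length L_a = R·θ = 14.3·(74.0°·π/180) = 14.3·1.2915 = 18.47 m
M_R = s_u·L_a·R = 84·18.47·14.3 = 22185.1 kN·m/m
M_D = W·d = 1270·3.93 = 4991.1 kN·m/m
FS = M_R / M_D = 22185.1 / 4991.1 = 4.445

FS = 4.44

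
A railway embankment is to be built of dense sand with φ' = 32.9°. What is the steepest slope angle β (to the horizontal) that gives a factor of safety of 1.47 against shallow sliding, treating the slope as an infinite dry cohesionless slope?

For an infinite dry cohesionless slope FS = tanφ'/tanβ, so tanβ = tanφ' / FS.
tanβ = tan32.9° / 1.47 = 0.6469 / 1.47 = 0.4401
β = arctan(0.4401) = 23.75°

β = 23.8°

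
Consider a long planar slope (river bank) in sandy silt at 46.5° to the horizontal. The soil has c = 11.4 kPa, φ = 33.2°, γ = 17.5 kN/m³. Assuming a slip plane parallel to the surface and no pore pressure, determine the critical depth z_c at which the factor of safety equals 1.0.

z_c = 3.44 m

Setting FS = 1.00 in FS = [c + γz cos²β tanφ] / [γz sinβ cosβ] and solving for z:
z = c / [γ cosβ (FS·sinβ − cosβ·tanφ)]
  = 11.4 / [17.5·cos46.5°·(1.00·sin46.5° − cos46.5°·tan33.2°)]
  = 11.4 / [17.5·0.6884·(1.00·0.7254 − 0.6884·0.6544)]
  = 11.4 / 3.3118 = 3.442 m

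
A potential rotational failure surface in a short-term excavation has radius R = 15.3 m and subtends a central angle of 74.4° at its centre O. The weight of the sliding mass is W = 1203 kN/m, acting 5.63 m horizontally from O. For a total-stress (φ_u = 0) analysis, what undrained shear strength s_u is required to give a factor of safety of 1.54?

s_u = 34.3 kPa

FS = s_u·L_a·R / (W·d), so s_u = FS·W·d / (L_a·R).
Arc length L_a = R·θ = 15.3·(74.4°·π/180) = 15.3·1.2985 = 19.87 m
s_u = 1.54·1203·5.63 / (19.87·15.3) = 10430.3 / 303.97 = 34.31 kPa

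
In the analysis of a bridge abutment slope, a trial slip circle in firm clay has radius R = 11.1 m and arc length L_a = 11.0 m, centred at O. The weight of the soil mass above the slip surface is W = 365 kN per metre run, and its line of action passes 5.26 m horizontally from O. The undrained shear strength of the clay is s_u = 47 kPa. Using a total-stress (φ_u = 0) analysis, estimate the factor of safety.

FS = 2.99

Taking moments about the centre O, the resisting moment is provided by the undrained shear strength acting along the arc:
M_R = s_u·L_a·R = 47·11.00·11.1 = 5738.7 kN·m/m
M_D = W·d = 365·5.26 = 1919.9 kN·m/m
FS = M_R / M_D = 5738.7 / 1919.9 = 2.989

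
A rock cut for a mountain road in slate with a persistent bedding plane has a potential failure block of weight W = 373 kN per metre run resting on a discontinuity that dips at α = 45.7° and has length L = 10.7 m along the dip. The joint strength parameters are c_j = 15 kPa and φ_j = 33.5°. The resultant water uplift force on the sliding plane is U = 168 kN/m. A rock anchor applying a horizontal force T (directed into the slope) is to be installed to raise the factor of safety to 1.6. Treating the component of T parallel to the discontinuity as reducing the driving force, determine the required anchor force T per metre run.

Resolving forces along and normal to the sliding plane, with the horizontal anchor force T adding T·sinα to the effective normal force and T·cosα acting up the plane against the driving force:
FS = [c_jL + (W cosα − U + T sinα) tanφ_j] / [W sinα − T cosα]
Without the anchor: N' = 92.5 kN/m, driving T_d = 267.0 kN/m, resisting R = 15·10.7 + 92.5·tan33.5° = 221.7 kN/m, FS = 0.83.
Setting FS = 1.6 and solving for T:
1.6·(267.0 − T cos45.7°) = 221.7 + T sin45.7°·tan33.5°
T·(sin45.7°·tan33.5° + 1.6·cos45.7°) = 1.6·267.0 − 221.7
T·(0.7157·0.6619 + 1.6·0.6984) = 427.1 − 221.7 = 205.4
T·1.5912 = 205.4
T = 129.1 kN/m

T = 129 kN/m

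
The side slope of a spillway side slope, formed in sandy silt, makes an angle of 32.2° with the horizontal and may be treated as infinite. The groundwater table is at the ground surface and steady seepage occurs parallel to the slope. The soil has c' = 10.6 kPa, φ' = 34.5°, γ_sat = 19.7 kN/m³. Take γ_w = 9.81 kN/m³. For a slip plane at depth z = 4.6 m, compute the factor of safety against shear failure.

With seepage parallel to the slope and the water table at the surface, the effective normal stress on the slip plane uses the buoyant unit weight γ' = γ_sat − γ_w while the driving shear stress uses γ_sat:
FS = [c' + γ' z cos²β tanφ'] / [γ_sat z sinβ cosβ]
γ' = 19.7 − 9.81 = 9.89 kN/m³
Numerator = 10.6 + 9.89·4.6·cos²32.2°·tan34.5° = 10.6 + 9.89·4.6·0.7160·0.6873 = 32.989 kPa
Denominator = 19.7·4.6·sin32.2°·cos32.2° = 19.7·4.6·0.5329·0.8462 = 40.862 kPa
FS = 32.989 / 40.862 = 0.807

FS = 0.81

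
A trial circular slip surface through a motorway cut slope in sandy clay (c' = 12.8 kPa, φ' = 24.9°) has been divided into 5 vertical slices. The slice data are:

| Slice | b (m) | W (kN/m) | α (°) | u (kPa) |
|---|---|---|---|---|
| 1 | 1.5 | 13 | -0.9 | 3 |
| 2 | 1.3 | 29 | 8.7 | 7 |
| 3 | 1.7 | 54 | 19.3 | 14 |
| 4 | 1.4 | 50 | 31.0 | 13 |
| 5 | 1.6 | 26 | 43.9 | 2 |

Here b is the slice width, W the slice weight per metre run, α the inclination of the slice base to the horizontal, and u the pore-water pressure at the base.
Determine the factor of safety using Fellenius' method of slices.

Ordinary method of slices: FS = Σ[c'·Δl_i + (W_i cosα_i − u_i·Δl_i)·tanφ'] / Σ W_i sinα_i, with Δl_i = b_i / cosα_i.
Slice 1: Δl = 1.5/cos(-0.9°) = 1.500 m; N'_1 = 13·cos(-0.9°) − 3·1.500 = 8.5; c'Δl = 19.20; W sinα = -0.2
Slice 2: Δl = 1.3/cos8.7° = 1.315 m; N'_2 = 29·cos8.7° − 7·1.315 = 19.5; c'Δl = 16.83; W sinα = 4.4
Slice 3: Δl = 1.7/cos19.3° = 1.801 m; N'_3 = 54·cos19.3° − 14·1.801 = 25.7; c'Δl = 23.06; W sinα = 17.8
Slice 4: Δl = 1.4/cos31.0° = 1.633 m; N'_4 = 50·cos31.0° − 13·1.633 = 21.6; c'Δl = 20.91; W sinα = 25.8
Slice 5: Δl = 1.6/cos43.9° = 2.221 m; N'_5 = 26·cos43.9° − 2·2.221 = 14.3; c'Δl = 28.42; W sinα = 18.0
Σc'Δl = 108.4 kN/m; ΣN' = 89.6 kN/m; ΣW sinα = 65.8 kN/m
Resisting = 108.4 + 89.6·tan24.9° = 108.4 + 41.6 = 150.0 kN/m
FS = 150.0 / 65.8 = 2.280

FS = 2.28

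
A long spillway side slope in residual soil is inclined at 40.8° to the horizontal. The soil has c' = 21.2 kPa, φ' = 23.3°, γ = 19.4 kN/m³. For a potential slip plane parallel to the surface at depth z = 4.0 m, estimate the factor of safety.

For an infinite slope with a slip plane parallel to the surface (no pore pressure): FS = [c' + γz cos²β tanφ'] / [γz sinβ cosβ].
γz = 19.4·4.0 = 77.60 kN/m²
Numerator = 21.2 + 77.60·cos²40.8°·tan23.3° = 21.2 + 77.60·0.5730·0.4307 = 40.351 kPa
Denominator = 77.60·sin40.8°·cos40.8° = 77.60·0.6534·0.7570 = 38.384 kPa
FS = 40.351 / 38.384 = 1.051

FS = 1.05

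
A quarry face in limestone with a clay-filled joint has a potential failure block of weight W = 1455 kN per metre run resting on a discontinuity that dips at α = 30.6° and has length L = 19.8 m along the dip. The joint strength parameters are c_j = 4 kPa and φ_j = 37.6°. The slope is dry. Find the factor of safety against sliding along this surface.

Resolving the block weight along and normal to the plane and applying the Mohr–Coulomb strength on the joint:
N' = W cosα = 1455·cos30.6° = 1252.4 kN/m
Driving force T = W sinα = 1455·sin30.6° = 740.7 kN/m
Resisting force R = c_j·L + N'·tanφ_j = 4·19.8 + 1252.4·tan37.6° = 79.2 + 964.5 = 1043.7 kN/m
FS = R / T = 1043.7 / 740.7 = 1.409

FS = 1.41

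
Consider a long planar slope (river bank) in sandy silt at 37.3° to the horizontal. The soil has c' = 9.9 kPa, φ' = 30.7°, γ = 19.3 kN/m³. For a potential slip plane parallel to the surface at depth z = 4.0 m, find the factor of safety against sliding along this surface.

FS = 1.05

For an infinite slope with a slip plane parallel to the surface (no pore pressure): FS = [c' + γz cos²β tanφ'] / [γz sinβ cosβ].
γz = 19.3·4.0 = 77.20 kN/m²
Numerator = 9.9 + 77.20·cos²37.3°·tan30.7° = 9.9 + 77.20·0.6328·0.5938 = 38.905 kPa
Denominator = 77.20·sin37.3°·cos37.3° = 77.20·0.6060·0.7955 = 37.214 kPa
FS = 38.905 / 37.214 = 1.045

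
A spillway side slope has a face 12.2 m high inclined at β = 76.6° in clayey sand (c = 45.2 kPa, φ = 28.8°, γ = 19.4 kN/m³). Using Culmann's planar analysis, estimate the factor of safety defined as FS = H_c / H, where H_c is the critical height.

FS = 1.98

H_c = (4c/γ) · sinβ cosφ / [1 − cos(β − φ)]
    = (4·45.2/19.4) · sin76.6°·cos28.8° / [1 − cos47.8°]
    = 9.320 · 0.8525 / 0.3283 = 24.20 m
FS = H_c / H = 24.20 / 12.2 = 1.984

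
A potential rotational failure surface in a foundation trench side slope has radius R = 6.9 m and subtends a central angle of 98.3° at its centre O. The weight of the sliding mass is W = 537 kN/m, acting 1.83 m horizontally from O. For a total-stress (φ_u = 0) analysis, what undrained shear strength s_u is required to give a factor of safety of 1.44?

FS = s_u·L_a·R / (W·d), so s_u = FS·W·d / (L_a·R).
Arc length L_a = R·θ = 6.9·(98.3°·π/180) = 6.9·1.7157 = 11.84 m
s_u = 1.44·537·1.83 / (11.84·6.9) = 1415.1 / 81.68 = 17.32 kPa

s_u = 17.3 kPa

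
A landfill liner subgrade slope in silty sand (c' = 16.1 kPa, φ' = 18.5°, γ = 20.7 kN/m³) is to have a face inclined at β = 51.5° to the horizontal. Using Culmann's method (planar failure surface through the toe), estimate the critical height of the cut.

H_c = 14.31 m

Culmann's analysis gives the critical failure plane at α_cr = (β + φ')/2 = (51.5 + 18.5)/2 = 35.0°, and the critical height
H_c = (4c'/γ) · sinβ cosφ' / [1 − cos(β − φ')]
    = (4·16.1/20.7) · sin51.5°·cos18.5° / [1 − cos(33.0°)]
    = 3.111 · 0.7826·0.9483 / [1 − 0.8387]
    = 3.111 · 0.7422 / 0.1613
    = 14.31 m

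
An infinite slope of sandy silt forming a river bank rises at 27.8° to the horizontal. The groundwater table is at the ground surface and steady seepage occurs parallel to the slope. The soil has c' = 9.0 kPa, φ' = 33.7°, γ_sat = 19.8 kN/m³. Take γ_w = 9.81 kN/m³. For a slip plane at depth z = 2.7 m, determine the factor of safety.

FS = 1.05

With seepage parallel to the slope and the water table at the surface, the effective normal stress on the slip plane uses the buoyant unit weight γ' = γ_sat − γ_w while the driving shear stress uses γ_sat:
FS = [c' + γ' z cos²β tanφ'] / [γ_sat z sinβ cosβ]
γ' = 19.8 − 9.81 = 9.99 kN/m³
Numerator = 9.0 + 9.99·2.7·cos²27.8°·tan33.7° = 9.0 + 9.99·2.7·0.7825·0.6669 = 23.076 kPa
Denominator = 19.8·2.7·sin27.8°·cos27.8° = 19.8·2.7·0.4664·0.8846 = 22.055 kPa
FS = 23.076 / 22.055 = 1.046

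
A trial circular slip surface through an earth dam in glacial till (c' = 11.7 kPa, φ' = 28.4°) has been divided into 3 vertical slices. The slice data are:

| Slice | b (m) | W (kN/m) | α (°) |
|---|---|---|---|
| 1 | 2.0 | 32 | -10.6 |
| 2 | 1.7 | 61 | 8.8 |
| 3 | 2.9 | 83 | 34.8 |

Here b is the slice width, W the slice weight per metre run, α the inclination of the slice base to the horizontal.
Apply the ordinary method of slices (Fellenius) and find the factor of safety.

FS = 3.38

Ordinary method of slices: FS = Σ[c'·Δl_i + (W_i cosα_i)·tanφ'] / Σ W_i sinα_i, with Δl_i = b_i / cosα_i.
Slice 1: Δl = 2.0/cos(-10.6°) = 2.035 m; N'_1 = 32·cos(-10.6°) = 31.5; c'Δl = 23.81; W sinα = -5.9
Slice 2: Δl = 1.7/cos8.8° = 1.720 m; N'_2 = 61·cos8.8° = 60.3; c'Δl = 20.13; W sinα = 9.3
Slice 3: Δl = 2.9/cos34.8° = 3.532 m; N'_3 = 83·cos34.8° = 68.2; c'Δl = 41.32; W sinα = 47.4
Σc'Δl = 85.3 kN/m; ΣN' = 159.9 kN/m; ΣW sinα = 50.8 kN/m
Resisting = 85.3 + 159.9·tan28.4° = 85.3 + 86.5 = 171.7 kN/m
FS = 171.7 / 50.8 = 3.379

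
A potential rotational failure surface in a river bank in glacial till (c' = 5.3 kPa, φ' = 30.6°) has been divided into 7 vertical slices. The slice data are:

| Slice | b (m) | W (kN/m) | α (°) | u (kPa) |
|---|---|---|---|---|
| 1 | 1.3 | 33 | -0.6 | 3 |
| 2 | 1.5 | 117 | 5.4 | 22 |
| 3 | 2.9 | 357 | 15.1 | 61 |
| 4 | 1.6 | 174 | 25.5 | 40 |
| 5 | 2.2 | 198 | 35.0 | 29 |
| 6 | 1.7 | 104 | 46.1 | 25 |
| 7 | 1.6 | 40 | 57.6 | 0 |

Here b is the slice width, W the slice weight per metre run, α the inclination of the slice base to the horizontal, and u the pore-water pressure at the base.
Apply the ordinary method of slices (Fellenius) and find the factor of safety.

Ordinary method of slices: FS = Σ[c'·Δl_i + (W_i cosα_i − u_i·Δl_i)·tanφ'] / Σ W_i sinα_i, with Δl_i = b_i / cosα_i.
Slice 1: Δl = 1.3/cos(-0.6°) = 1.300 m; N'_1 = 33·cos(-0.6°) − 3·1.300 = 29.1; c'Δl = 6.89; W sinα = -0.3
Slice 2: Δl = 1.5/cos5.4° = 1.507 m; N'_2 = 117·cos5.4° − 22·1.507 = 83.3; c'Δl = 7.99; W sinα = 11.0
Slice 3: Δl = 2.9/cos15.1° = 3.004 m; N'_3 = 357·cos15.1° − 61·3.004 = 161.4; c'Δl = 15.92; W sinα = 93.0
Slice 4: Δl = 1.6/cos25.5° = 1.773 m; N'_4 = 174·cos25.5° − 40·1.773 = 86.1; c'Δl = 9.40; W sinα = 74.9
Slice 5: Δl = 2.2/cos35.0° = 2.686 m; N'_5 = 198·cos35.0° − 29·2.686 = 84.3; c'Δl = 14.23; W sinα = 113.6
Slice 6: Δl = 1.7/cos46.1° = 2.452 m; N'_6 = 104·cos46.1° − 25·2.452 = 10.8; c'Δl = 12.99; W sinα = 74.9
Slice 7: Δl = 1.6/cos57.6° = 2.986 m; N'_7 = 40·cos57.6° − 0·2.986 = 21.4; c'Δl = 15.83; W sinα = 33.8
Σc'Δl = 83.2 kN/m; ΣN' = 476.6 kN/m; ΣW sinα = 400.9 kN/m
Resisting = 83.2 + 476.6·tan30.6° = 83.2 + 281.9 = 365.1 kN/m
FS = 365.1 / 400.9 = 0.911

FS = 0.91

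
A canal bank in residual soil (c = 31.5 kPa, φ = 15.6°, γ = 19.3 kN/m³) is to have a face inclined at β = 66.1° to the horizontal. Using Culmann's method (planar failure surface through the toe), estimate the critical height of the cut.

H_c = 15.80 m

Culmann's analysis gives the critical failure plane at α_cr = (β + φ)/2 = (66.1 + 15.6)/2 = 40.8°, and the critical height
H_c = (4c/γ) · sinβ cosφ / [1 − cos(β − φ)]
    = (4·31.5/19.3) · sin66.1°·cos15.6° / [1 − cos(50.5°)]
    = 6.528 · 0.9143·0.9632 / [1 − 0.6361]
    = 6.528 · 0.8806 / 0.3639
    = 15.80 m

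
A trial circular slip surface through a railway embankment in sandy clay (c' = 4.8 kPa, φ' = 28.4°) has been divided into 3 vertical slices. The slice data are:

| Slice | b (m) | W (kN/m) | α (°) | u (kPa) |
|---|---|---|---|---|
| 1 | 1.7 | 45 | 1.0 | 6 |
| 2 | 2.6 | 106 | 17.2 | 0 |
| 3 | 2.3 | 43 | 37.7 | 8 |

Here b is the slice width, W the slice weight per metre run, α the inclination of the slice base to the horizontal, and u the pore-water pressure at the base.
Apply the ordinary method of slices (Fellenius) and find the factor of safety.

FS = 1.96

Ordinary method of slices: FS = Σ[c'·Δl_i + (W_i cosα_i − u_i·Δl_i)·tanφ'] / Σ W_i sinα_i, with Δl_i = b_i / cosα_i.
Slice 1: Δl = 1.7/cos1.0° = 1.700 m; N'_1 = 45·cos1.0° − 6·1.700 = 34.8; c'Δl = 8.16; W sinα = 0.8
Slice 2: Δl = 2.6/cos17.2° = 2.722 m; N'_2 = 106·cos17.2° − 0·2.722 = 101.3; c'Δl = 13.06; W sinα = 31.3
Slice 3: Δl = 2.3/cos37.7° = 2.907 m; N'_3 = 43·cos37.7° − 8·2.907 = 10.8; c'Δl = 13.95; W sinα = 26.3
Σc'Δl = 35.2 kN/m; ΣN' = 146.8 kN/m; ΣW sinα = 58.4 kN/m
Resisting = 35.2 + 146.8·tan28.4° = 35.2 + 79.4 = 114.6 kN/m
FS = 114.6 / 58.4 = 1.961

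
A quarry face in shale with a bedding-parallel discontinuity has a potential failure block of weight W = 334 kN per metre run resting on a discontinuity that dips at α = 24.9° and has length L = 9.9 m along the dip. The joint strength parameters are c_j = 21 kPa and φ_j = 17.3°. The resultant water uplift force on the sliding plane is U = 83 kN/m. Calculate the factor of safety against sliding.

Resolving the block weight along and normal to the plane and applying the Mohr–Coulomb strength on the joint:
N' = W cosα − U = 334·cos24.9° − 83 = 220.0 kN/m
Driving force T = W sinα = 334·sin24.9° = 140.6 kN/m
Resisting force R = c_j·L + N'·tanφ_j = 21·9.9 + 220.0·tan17.3° = 207.9 + 68.5 = 276.4 kN/m
FS = R / T = 276.4 / 140.6 = 1.966

FS = 1.97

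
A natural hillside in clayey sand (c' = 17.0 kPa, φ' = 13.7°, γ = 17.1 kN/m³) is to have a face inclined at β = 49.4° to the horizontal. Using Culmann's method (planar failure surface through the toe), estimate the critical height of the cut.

H_c = 15.61 m

Culmann's analysis gives the critical failure plane at α_cr = (β + φ')/2 = (49.4 + 13.7)/2 = 31.5°, and the critical height
H_c = (4c'/γ) · sinβ cosφ' / [1 − cos(β − φ')]
    = (4·17.0/17.1) · sin49.4°·cos13.7° / [1 − cos(35.7°)]
    = 3.977 · 0.7593·0.9715 / [1 − 0.8121]
    = 3.977 · 0.7377 / 0.1879
    = 15.61 m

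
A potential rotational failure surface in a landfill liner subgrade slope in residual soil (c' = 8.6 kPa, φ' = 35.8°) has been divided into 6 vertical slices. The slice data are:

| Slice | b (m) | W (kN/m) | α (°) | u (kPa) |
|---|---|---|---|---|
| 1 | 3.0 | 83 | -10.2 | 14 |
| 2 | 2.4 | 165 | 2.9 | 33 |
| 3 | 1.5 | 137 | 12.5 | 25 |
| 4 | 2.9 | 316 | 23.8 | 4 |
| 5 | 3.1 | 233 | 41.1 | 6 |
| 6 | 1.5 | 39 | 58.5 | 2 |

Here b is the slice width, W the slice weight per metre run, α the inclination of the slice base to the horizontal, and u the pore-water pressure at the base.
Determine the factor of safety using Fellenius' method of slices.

Ordinary method of slices: FS = Σ[c'·Δl_i + (W_i cosα_i − u_i·Δl_i)·tanφ'] / Σ W_i sinα_i, with Δl_i = b_i / cosα_i.
Slice 1: Δl = 3.0/cos(-10.2°) = 3.048 m; N'_1 = 83·cos(-10.2°) − 14·3.048 = 39.0; c'Δl = 26.21; W sinα = -14.7
Slice 2: Δl = 2.4/cos2.9° = 2.403 m; N'_2 = 165·cos2.9° − 33·2.403 = 85.5; c'Δl = 20.67; W sinα = 8.3
Slice 3: Δl = 1.5/cos12.5° = 1.536 m; N'_3 = 137·cos12.5° − 25·1.536 = 95.3; c'Δl = 13.21; W sinα = 29.7
Slice 4: Δl = 2.9/cos23.8° = 3.170 m; N'_4 = 316·cos23.8° − 4·3.170 = 276.4; c'Δl = 27.26; W sinα = 127.5
Slice 5: Δl = 3.1/cos41.1° = 4.114 m; N'_5 = 233·cos41.1° − 6·4.114 = 150.9; c'Δl = 35.38; W sinα = 153.2
Slice 6: Δl = 1.5/cos58.5° = 2.871 m; N'_6 = 39·cos58.5° − 2·2.871 = 14.6; c'Δl = 24.69; W sinα = 33.3
Σc'Δl = 147.4 kN/m; ΣN' = 661.8 kN/m; ΣW sinα = 337.2 kN/m
Resisting = 147.4 + 661.8·tan35.8° = 147.4 + 477.3 = 624.7 kN/m
FS = 624.7 / 337.2 = 1.852

FS = 1.85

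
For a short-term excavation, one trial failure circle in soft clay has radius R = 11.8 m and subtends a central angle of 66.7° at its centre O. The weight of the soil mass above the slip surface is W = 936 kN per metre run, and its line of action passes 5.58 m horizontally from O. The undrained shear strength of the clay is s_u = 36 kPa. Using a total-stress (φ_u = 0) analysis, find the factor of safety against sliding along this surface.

Taking moments about the centre O, the resisting moment is provided by the undrained shear strength acting along the arc:
Arc length L_a = R·θ = 11.8·(66.7°·π/180) = 11.8·1.1641 = 13.74 m
M_R = s_u·L_a·R = 36·13.74·11.8 = 5835.4 kN·m/m
M_D = W·d = 936·5.58 = 5222.9 kN·m/m
FS = M_R / M_D = 5835.4 / 5222.9 = 1.117

FS = 1.12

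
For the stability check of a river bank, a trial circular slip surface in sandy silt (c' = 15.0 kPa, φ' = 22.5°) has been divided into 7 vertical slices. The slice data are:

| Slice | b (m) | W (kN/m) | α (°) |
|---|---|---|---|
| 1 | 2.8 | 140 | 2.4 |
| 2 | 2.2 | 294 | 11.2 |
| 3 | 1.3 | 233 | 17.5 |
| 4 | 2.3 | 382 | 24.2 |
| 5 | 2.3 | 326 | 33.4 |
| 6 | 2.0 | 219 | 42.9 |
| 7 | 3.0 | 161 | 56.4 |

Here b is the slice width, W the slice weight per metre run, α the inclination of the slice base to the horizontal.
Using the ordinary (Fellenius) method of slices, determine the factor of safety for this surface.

Ordinary method of slices: FS = Σ[c'·Δl_i + (W_i cosα_i)·tanφ'] / Σ W_i sinα_i, with Δl_i = b_i / cosα_i.
Slice 1: Δl = 2.8/cos2.4° = 2.802 m; N'_1 = 140·cos2.4° = 139.9; c'Δl = 42.04; W sinα = 5.9
Slice 2: Δl = 2.2/cos11.2° = 2.243 m; N'_2 = 294·cos11.2° = 288.4; c'Δl = 33.64; W sinα = 57.1
Slice 3: Δl = 1.3/cos17.5° = 1.363 m; N'_3 = 233·cos17.5° = 222.2; c'Δl = 20.45; W sinα = 70.1
Slice 4: Δl = 2.3/cos24.2° = 2.522 m; N'_4 = 382·cos24.2° = 348.4; c'Δl = 37.82; W sinα = 156.6
Slice 5: Δl = 2.3/cos33.4° = 2.755 m; N'_5 = 326·cos33.4° = 272.2; c'Δl = 41.32; W sinα = 179.5
Slice 6: Δl = 2.0/cos42.9° = 2.730 m; N'_6 = 219·cos42.9° = 160.4; c'Δl = 40.95; W sinα = 149.1
Slice 7: Δl = 3.0/cos56.4° = 5.421 m; N'_7 = 161·cos56.4° = 89.1; c'Δl = 81.32; W sinα = 134.1
Σc'Δl = 297.5 kN/m; ΣN' = 1520.6 kN/m; ΣW sinα = 752.3 kN/m
Resisting = 297.5 + 1520.6·tan22.5° = 297.5 + 629.9 = 927.4 kN/m
FS = 927.4 / 752.3 = 1.233

FS = 1.23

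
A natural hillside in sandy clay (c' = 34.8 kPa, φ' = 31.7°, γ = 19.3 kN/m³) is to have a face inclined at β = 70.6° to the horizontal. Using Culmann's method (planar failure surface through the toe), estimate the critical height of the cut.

H_c = 26.10 m

Culmann's analysis gives the critical failure plane at α_cr = (β + φ')/2 = (70.6 + 31.7)/2 = 51.1°, and the critical height
H_c = (4c'/γ) · sinβ cosφ' / [1 − cos(β − φ')]
    = (4·34.8/19.3) · sin70.6°·cos31.7° / [1 − cos(38.9°)]
    = 7.212 · 0.9432·0.8508 / [1 − 0.7782]
    = 7.212 · 0.8025 / 0.2218
    = 26.10 m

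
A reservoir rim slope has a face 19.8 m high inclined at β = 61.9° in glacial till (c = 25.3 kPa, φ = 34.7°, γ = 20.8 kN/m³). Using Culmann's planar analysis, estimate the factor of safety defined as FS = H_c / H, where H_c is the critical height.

FS = 1.61

H_c = (4c/γ) · sinβ cosφ / [1 − cos(β − φ)]
    = (4·25.3/20.8) · sin61.9°·cos34.7° / [1 − cos27.2°]
    = 4.865 · 0.7252 / 0.1106 = 31.91 m
FS = H_c / H = 31.91 / 19.8 = 1.612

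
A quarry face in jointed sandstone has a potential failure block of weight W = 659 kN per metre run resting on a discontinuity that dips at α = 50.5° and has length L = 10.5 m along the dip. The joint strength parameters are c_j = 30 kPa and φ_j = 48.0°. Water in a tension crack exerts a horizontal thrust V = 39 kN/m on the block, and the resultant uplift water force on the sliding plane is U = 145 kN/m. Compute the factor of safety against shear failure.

Resolving the block weight along and normal to the plane and applying the Mohr–Coulomb strength on the joint:
N' = W cosα − U − V sinα = 659·cos50.5° − 145 − 39·sin50.5° = 244.1 kN/m
Driving force T = W sinα + V cosα = 659·sin50.5° + 39·cos50.5° = 533.3 kN/m
Resisting force R = c_j·L + N'·tanφ_j = 30·10.5 + 244.1·tan48.0° = 315.0 + 271.1 = 586.1 kN/m
FS = R / T = 586.1 / 533.3 = 1.099

FS = 1.10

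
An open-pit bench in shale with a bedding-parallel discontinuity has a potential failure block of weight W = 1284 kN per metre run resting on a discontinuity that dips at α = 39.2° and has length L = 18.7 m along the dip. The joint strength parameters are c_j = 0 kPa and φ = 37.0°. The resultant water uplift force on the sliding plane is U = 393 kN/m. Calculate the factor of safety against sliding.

Resolving the block weight along and normal to the plane and applying the Mohr–Coulomb strength on the joint:
N' = W cosα − U = 1284·cos39.2° − 393 = 602.0 kN/m
Driving force T = W sinα = 1284·sin39.2° = 811.5 kN/m
Resisting force R = c_j·L + N'·tanφ = 0·18.7 + 602.0·tan37.0° = 0.0 + 453.7 = 453.7 kN/m
FS = R / T = 453.7 / 811.5 = 0.559

FS = 0.56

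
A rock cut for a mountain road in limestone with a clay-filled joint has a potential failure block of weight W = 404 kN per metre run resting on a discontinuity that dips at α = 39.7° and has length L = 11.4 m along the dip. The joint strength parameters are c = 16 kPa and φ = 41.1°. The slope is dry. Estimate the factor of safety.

Resolving the block weight along and normal to the plane and applying the Mohr–Coulomb strength on the joint:
N' = W cosα = 404·cos39.7° = 310.8 kN/m
Driving force T = W sinα = 404·sin39.7° = 258.1 kN/m
Resisting force R = c·L + N'·tanφ = 16·11.4 + 310.8·tan41.1° = 182.4 + 271.2 = 453.6 kN/m
FS = R / T = 453.6 / 258.1 = 1.758

FS = 1.76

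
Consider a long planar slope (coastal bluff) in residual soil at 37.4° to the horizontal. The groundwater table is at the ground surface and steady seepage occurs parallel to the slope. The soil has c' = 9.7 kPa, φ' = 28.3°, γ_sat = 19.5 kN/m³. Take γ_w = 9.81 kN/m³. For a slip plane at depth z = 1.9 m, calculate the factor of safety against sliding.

With seepage parallel to the slope and the water table at the surface, the effective normal stress on the slip plane uses the buoyant unit weight γ' = γ_sat − γ_w while the driving shear stress uses γ_sat:
FS = [c' + γ' z cos²β tanφ'] / [γ_sat z sinβ cosβ]
γ' = 19.5 − 9.81 = 9.69 kN/m³
Numerator = 9.7 + 9.69·1.9·cos²37.4°·tan28.3° = 9.7 + 9.69·1.9·0.6311·0.5384 = 15.956 kPa
Denominator = 19.5·1.9·sin37.4°·cos37.4° = 19.5·1.9·0.6074·0.7944 = 17.877 kPa
FS = 15.956 / 17.877 = 0.893

FS = 0.89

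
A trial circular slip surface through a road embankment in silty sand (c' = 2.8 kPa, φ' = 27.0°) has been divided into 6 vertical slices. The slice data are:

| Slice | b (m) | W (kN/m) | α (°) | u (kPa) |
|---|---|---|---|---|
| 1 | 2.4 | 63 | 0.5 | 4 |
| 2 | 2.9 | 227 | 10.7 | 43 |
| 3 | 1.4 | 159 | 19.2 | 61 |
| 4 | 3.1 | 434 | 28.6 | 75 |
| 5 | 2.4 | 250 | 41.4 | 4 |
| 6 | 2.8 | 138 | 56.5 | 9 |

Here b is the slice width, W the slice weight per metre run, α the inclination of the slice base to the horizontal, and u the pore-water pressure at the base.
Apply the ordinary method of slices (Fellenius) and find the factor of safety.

Ordinary method of slices: FS = Σ[c'·Δl_i + (W_i cosα_i − u_i·Δl_i)·tanφ'] / Σ W_i sinα_i, with Δl_i = b_i / cosα_i.
Slice 1: Δl = 2.4/cos0.5° = 2.400 m; N'_1 = 63·cos0.5° − 4·2.400 = 53.4; c'Δl = 6.72; W sinα = 0.5
Slice 2: Δl = 2.9/cos10.7° = 2.951 m; N'_2 = 227·cos10.7° − 43·2.951 = 96.1; c'Δl = 8.26; W sinα = 42.1
Slice 3: Δl = 1.4/cos19.2° = 1.482 m; N'_3 = 159·cos19.2° − 61·1.482 = 59.7; c'Δl = 4.15; W sinα = 52.3
Slice 4: Δl = 3.1/cos28.6° = 3.531 m; N'_4 = 434·cos28.6° − 75·3.531 = 116.2; c'Δl = 9.89; W sinα = 207.8
Slice 5: Δl = 2.4/cos41.4° = 3.200 m; N'_5 = 250·cos41.4° − 4·3.200 = 174.7; c'Δl = 8.96; W sinα = 165.3
Slice 6: Δl = 2.8/cos56.5° = 5.073 m; N'_6 = 138·cos56.5° − 9·5.073 = 30.5; c'Δl = 14.20; W sinα = 115.1
Σc'Δl = 52.2 kN/m; ΣN' = 530.7 kN/m; ΣW sinα = 583.1 kN/m
Resisting = 52.2 + 530.7·tan27.0° = 52.2 + 270.4 = 322.6 kN/m
FS = 322.6 / 583.1 = 0.553

FS = 0.55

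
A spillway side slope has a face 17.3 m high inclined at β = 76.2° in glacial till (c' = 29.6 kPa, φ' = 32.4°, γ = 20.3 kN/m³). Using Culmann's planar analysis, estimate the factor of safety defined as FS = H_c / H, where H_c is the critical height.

H_c = (4c'/γ) · sinβ cosφ' / [1 − cos(β − φ')]
    = (4·29.6/20.3) · sin76.2°·cos32.4° / [1 − cos43.8°]
    = 5.833 · 0.8200 / 0.2782 = 17.19 m
FS = H_c / H = 17.19 / 17.3 = 0.994

FS = 0.99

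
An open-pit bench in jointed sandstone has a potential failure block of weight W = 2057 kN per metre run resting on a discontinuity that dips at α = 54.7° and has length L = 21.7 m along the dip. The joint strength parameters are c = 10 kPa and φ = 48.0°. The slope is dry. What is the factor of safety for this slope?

FS = 0.92

Resolving the block weight along and normal to the plane and applying the Mohr–Coulomb strength on the joint:
N' = W cosα = 2057·cos54.7° = 1188.7 kN/m
Driving force T = W sinα = 2057·sin54.7° = 1678.8 kN/m
Resisting force R = c·L + N'·tanφ = 10·21.7 + 1188.7·tan48.0° = 217.0 + 1320.1 = 1537.1 kN/m
FS = R / T = 1537.1 / 1678.8 = 0.916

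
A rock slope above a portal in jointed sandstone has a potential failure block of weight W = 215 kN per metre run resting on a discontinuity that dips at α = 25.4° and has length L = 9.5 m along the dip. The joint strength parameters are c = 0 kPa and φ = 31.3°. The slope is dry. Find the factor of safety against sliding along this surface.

Resolving the block weight along and normal to the plane and applying the Mohr–Coulomb strength on the joint:
N' = W cosα = 215·cos25.4° = 194.2 kN/m
Driving force T = W sinα = 215·sin25.4° = 92.2 kN/m
Resisting force R = c·L + N'·tanφ = 0·9.5 + 194.2·tan31.3° = 0.0 + 118.1 = 118.1 kN/m
FS = R / T = 118.1 / 92.2 = 1.280

FS = 1.28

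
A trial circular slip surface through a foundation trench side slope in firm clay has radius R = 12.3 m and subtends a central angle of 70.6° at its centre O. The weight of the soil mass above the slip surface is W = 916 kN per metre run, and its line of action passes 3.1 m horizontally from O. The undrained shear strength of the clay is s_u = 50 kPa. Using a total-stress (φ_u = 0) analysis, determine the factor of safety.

FS = 3.28

Taking moments about the centre O, the resisting moment is provided by the undrained shear strength acting along the arc:
Arc length L_a = R·θ = 12.3·(70.6°·π/180) = 12.3·1.2322 = 15.16 m
M_R = s_u·L_a·R = 50·15.16·12.3 = 9321.0 kN·m/m
M_D = W·d = 916·3.1 = 2839.6 kN·m/m
FS = M_R / M_D = 9321.0 / 2839.6 = 3.283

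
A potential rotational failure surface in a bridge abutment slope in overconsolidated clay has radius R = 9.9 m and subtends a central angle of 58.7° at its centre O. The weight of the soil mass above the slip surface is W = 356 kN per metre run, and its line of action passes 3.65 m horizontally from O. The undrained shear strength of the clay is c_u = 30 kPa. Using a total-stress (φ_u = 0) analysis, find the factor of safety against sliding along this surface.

FS = 2.32

Taking moments about the centre O, the resisting moment is provided by the undrained shear strength acting along the arc:
Arc length L_a = R·θ = 9.9·(58.7°·π/180) = 9.9·1.0245 = 10.14 m
M_R = c_u·L_a·R = 30·10.14·9.9 = 3012.4 kN·m/m
M_D = W·d = 356·3.65 = 1299.4 kN·m/m
FS = M_R / M_D = 3012.4 / 1299.4 = 2.318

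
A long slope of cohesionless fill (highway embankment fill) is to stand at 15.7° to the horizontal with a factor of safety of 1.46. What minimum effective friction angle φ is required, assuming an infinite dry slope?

FS = tanφ/tanβ ⇒ tanφ = FS · tanβ = 1.46 · tan15.7° = 0.4104
φ = arctan(0.4104) = 22.31°

φ = 22.3°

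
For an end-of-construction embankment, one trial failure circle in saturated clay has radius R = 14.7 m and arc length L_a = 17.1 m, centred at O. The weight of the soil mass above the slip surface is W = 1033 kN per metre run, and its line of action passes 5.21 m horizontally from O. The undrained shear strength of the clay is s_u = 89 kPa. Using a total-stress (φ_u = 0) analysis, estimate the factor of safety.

Taking moments about the centre O, the resisting moment is provided by the undrained shear strength acting along the arc:
M_R = s_u·L_a·R = 89·17.10·14.7 = 22371.9 kN·m/m
M_D = W·d = 1033·5.21 = 5381.9 kN·m/m
FS = M_R / M_D = 22371.9 / 5381.9 = 4.157

FS = 4.16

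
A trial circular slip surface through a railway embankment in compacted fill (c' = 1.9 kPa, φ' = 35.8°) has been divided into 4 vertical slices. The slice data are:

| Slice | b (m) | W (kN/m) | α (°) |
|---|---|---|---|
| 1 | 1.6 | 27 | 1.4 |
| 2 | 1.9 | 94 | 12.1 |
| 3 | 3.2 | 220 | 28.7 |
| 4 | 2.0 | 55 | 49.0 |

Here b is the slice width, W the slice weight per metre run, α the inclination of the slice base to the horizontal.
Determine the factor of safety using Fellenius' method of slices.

Ordinary method of slices: FS = Σ[c'·Δl_i + (W_i cosα_i)·tanφ'] / Σ W_i sinα_i, with Δl_i = b_i / cosα_i.
Slice 1: Δl = 1.6/cos1.4° = 1.600 m; N'_1 = 27·cos1.4° = 27.0; c'Δl = 3.04; W sinα = 0.7
Slice 2: Δl = 1.9/cos12.1° = 1.943 m; N'_2 = 94·cos12.1° = 91.9; c'Δl = 3.69; W sinα = 19.7
Slice 3: Δl = 3.2/cos28.7° = 3.648 m; N'_3 = 220·cos28.7° = 193.0; c'Δl = 6.93; W sinα = 105.6
Slice 4: Δl = 2.0/cos49.0° = 3.049 m; N'_4 = 55·cos49.0° = 36.1; c'Δl = 5.79; W sinα = 41.5
Σc'Δl = 19.5 kN/m; ΣN' = 348.0 kN/m; ΣW sinα = 167.5 kN/m
Resisting = 19.5 + 348.0·tan35.8° = 19.5 + 251.0 = 270.4 kN/m
FS = 270.4 / 167.5 = 1.614

FS = 1.61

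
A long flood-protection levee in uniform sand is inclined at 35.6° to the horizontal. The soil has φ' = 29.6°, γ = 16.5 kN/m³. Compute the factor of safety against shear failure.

For a dry cohesionless infinite slope the factor of safety is FS = tanφ' / tanβ.
FS = tan29.6° / tan35.6° = 0.5681 / 0.7159 = 0.793

FS = 0.79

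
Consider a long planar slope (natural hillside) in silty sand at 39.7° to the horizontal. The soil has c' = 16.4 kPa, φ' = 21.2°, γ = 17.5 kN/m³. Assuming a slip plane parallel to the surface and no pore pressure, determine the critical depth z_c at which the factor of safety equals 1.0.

Setting FS = 1.00 in FS = [c' + γz cos²β tanφ'] / [γz sinβ cosβ] and solving for z:
z = c' / [γ cosβ (FS·sinβ − cosβ·tanφ')]
  = 16.4 / [17.5·cos39.7°·(1.00·sin39.7° − cos39.7°·tan21.2°)]
  = 16.4 / [17.5·0.7694·(1.00·0.6388 − 0.7694·0.3879)]
  = 16.4 / 4.5825 = 3.579 m

z_c = 3.58 m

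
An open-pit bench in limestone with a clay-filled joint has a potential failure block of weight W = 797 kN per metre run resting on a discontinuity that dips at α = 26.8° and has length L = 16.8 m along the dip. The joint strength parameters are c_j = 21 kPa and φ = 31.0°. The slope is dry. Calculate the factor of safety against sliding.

Resolving the block weight along and normal to the plane and applying the Mohr–Coulomb strength on the joint:
N' = W cosα = 797·cos26.8° = 711.4 kN/m
Driving force T = W sinα = 797·sin26.8° = 359.3 kN/m
Resisting force R = c_j·L + N'·tanφ = 21·16.8 + 711.4·tan31.0° = 352.8 + 427.4 = 780.2 kN/m
FS = R / T = 780.2 / 359.3 = 2.171

FS = 2.17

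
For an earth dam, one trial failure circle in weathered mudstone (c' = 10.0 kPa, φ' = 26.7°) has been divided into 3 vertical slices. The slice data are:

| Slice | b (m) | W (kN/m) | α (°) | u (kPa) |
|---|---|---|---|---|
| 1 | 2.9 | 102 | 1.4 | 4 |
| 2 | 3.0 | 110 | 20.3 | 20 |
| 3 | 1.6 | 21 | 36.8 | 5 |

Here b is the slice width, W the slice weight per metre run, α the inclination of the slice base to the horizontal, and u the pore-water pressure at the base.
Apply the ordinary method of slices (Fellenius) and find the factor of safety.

Ordinary method of slices: FS = Σ[c'·Δl_i + (W_i cosα_i − u_i·Δl_i)·tanφ'] / Σ W_i sinα_i, with Δl_i = b_i / cosα_i.
Slice 1: Δl = 2.9/cos1.4° = 2.901 m; N'_1 = 102·cos1.4° − 4·2.901 = 90.4; c'Δl = 29.01; W sinα = 2.5
Slice 2: Δl = 3.0/cos20.3° = 3.199 m; N'_2 = 110·cos20.3° − 20·3.199 = 39.2; c'Δl = 31.99; W sinα = 38.2
Slice 3: Δl = 1.6/cos36.8° = 1.998 m; N'_3 = 21·cos36.8° − 5·1.998 = 6.8; c'Δl = 19.98; W sinα = 12.6
Σc'Δl = 81.0 kN/m; ΣN' = 136.4 kN/m; ΣW sinα = 53.2 kN/m
Resisting = 81.0 + 136.4·tan26.7° = 81.0 + 68.6 = 149.6 kN/m
FS = 149.6 / 53.2 = 2.810

FS = 2.81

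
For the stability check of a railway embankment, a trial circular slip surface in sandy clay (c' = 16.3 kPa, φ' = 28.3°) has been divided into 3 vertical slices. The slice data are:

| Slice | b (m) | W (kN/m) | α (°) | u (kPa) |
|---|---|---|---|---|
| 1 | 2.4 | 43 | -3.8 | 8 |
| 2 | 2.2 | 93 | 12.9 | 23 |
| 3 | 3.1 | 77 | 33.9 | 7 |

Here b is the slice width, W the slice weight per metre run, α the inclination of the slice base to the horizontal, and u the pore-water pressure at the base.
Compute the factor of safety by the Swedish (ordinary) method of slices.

Ordinary method of slices: FS = Σ[c'·Δl_i + (W_i cosα_i − u_i·Δl_i)·tanφ'] / Σ W_i sinα_i, with Δl_i = b_i / cosα_i.
Slice 1: Δl = 2.4/cos(-3.8°) = 2.405 m; N'_1 = 43·cos(-3.8°) − 8·2.405 = 23.7; c'Δl = 39.21; W sinα = -2.8
Slice 2: Δl = 2.2/cos12.9° = 2.257 m; N'_2 = 93·cos12.9° − 23·2.257 = 38.7; c'Δl = 36.79; W sinα = 20.8
Slice 3: Δl = 3.1/cos33.9° = 3.735 m; N'_3 = 77·cos33.9° − 7·3.735 = 37.8; c'Δl = 60.88; W sinα = 42.9
Σc'Δl = 136.9 kN/m; ΣN' = 100.2 kN/m; ΣW sinα = 60.9 kN/m
Resisting = 136.9 + 100.2·tan28.3° = 136.9 + 53.9 = 190.8 kN/m
FS = 190.8 / 60.9 = 3.135

FS = 3.14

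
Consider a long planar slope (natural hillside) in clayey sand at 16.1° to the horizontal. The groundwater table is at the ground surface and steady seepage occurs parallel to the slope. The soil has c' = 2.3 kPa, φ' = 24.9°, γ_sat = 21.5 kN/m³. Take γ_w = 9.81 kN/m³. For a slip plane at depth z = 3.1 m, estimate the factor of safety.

FS = 1.00

With seepage parallel to the slope and the water table at the surface, the effective normal stress on the slip plane uses the buoyant unit weight γ' = γ_sat − γ_w while the driving shear stress uses γ_sat:
FS = [c' + γ' z cos²β tanφ'] / [γ_sat z sinβ cosβ]
γ' = 21.5 − 9.81 = 11.69 kN/m³
Numerator = 2.3 + 11.69·3.1·cos²16.1°·tan24.9° = 2.3 + 11.69·3.1·0.9231·0.4642 = 17.828 kPa
Denominator = 21.5·3.1·sin16.1°·cos16.1° = 21.5·3.1·0.2773·0.9608 = 17.758 kPa
FS = 17.828 / 17.758 = 1.004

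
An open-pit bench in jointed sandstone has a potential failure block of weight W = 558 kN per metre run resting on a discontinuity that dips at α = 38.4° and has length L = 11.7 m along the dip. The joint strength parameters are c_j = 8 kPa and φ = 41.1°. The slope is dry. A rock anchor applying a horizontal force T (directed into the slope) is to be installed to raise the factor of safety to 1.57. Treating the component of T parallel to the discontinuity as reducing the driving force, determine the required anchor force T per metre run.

T = 39 kN/m

Resolving forces along and normal to the sliding plane, with the horizontal anchor force T adding T·sinα to the effective normal force and T·cosα acting up the plane against the driving force:
FS = [c_jL + (W cosα + T sinα) tanφ] / [W sinα − T cosα]
Without the anchor: N' = 437.3 kN/m, driving T_d = 346.6 kN/m, resisting R = 8·11.7 + 437.3·tan41.1° = 475.1 kN/m, FS = 1.37.
Setting FS = 1.57 and solving for T:
1.57·(346.6 − T cos38.4°) = 475.1 + T sin38.4°·tan41.1°
T·(sin38.4°·tan41.1° + 1.57·cos38.4°) = 1.57·346.6 − 475.1
T·(0.6211·0.8724 + 1.57·0.7837) = 544.2 − 475.1 = 69.1
T·1.7723 = 69.1
T = 39.0 kN/m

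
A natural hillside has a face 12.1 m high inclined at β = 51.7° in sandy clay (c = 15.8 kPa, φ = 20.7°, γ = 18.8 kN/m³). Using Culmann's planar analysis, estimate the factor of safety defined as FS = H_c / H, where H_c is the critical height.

FS = 1.43

H_c = (4c/γ) · sinβ cosφ / [1 − cos(β − φ)]
    = (4·15.8/18.8) · sin51.7°·cos20.7° / [1 − cos31.0°]
    = 3.362 · 0.7341 / 0.1428 = 17.28 m
FS = H_c / H = 17.28 / 12.1 = 1.428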